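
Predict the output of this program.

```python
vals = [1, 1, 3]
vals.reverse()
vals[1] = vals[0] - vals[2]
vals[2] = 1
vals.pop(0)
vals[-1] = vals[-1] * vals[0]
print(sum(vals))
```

reverse → [3, 1, 1]
vals[1] = vals[0]-vals[2] = 3-1 = 2 → [3, 2, 1]
vals[2] = 1 → [3, 2, 1]
pop(0) removes 3 → [2, 1]
vals[-1] = vals[-1]*vals[0] = 1*2 = 2 → [2, 2]
sum = 4

4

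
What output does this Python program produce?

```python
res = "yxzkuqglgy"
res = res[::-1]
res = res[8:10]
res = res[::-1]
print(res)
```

yx

reverse → 'yglgqukzxy'
slice [8:10] → 'xy'
reverse → 'yx'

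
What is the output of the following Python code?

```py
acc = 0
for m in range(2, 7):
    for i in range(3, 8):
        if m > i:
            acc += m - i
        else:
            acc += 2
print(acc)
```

48

m=2,i=3: not 2>3, acc = 0+2 = 2
m=2,i=4: not 2>4, acc = 2+2 = 4
m=2,i=5: not 2>5, acc = 4+2 = 6
m=2,i=6: not 2>6, acc = 6+2 = 8
m=2,i=7: not 2>7, acc = 8+2 = 10
m=3,i=3: not 3>3, acc = 10+2 = 12
m=3,i=4: not 3>4, acc = 12+2 = 14
m=3,i=5: not 3>5, acc = 14+2 = 16
m=3,i=6: not 3>6, acc = 16+2 = 18
m=3,i=7: not 3>7, acc = 18+2 = 20
m=4,i=3: 4>3, acc = 20+1 = 21
m=4,i=4: not 4>4, acc = 21+2 = 23
m=4,i=5: not 4>5, acc = 23+2 = 25
m=4,i=6: not 4>6, acc = 25+2 = 27
m=4,i=7: not 4>7, acc = 27+2 = 29
m=5,i=3: 5>3, acc = 29+2 = 31
m=5,i=4: 5>4, acc = 31+1 = 32
m=5,i=5: not 5>5, acc = 32+2 = 34
m=5,i=6: not 5>6, acc = 34+2 = 36
m=5,i=7: not 5>7, acc = 36+2 = 38
m=6,i=3: 6>3, acc = 38+3 = 41
m=6,i=4: 6>4, acc = 41+2 = 43
m=6,i=5: 6>5, acc = 43+1 = 44
m=6,i=6: not 6>6, acc = 44+2 = 46
m=6,i=7: not 6>7, acc = 46+2 = 48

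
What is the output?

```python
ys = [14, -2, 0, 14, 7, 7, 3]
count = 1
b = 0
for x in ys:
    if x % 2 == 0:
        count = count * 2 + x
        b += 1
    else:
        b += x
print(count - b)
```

x=14: even, count = 1*2+14 = 16; b=1
x=-2: even, count = 16*2+(-2) = 30; b=2
x=0: even, count = 30*2+0 = 60; b=3
x=14: even, count = 60*2+14 = 134; b=4
x=7: not even; b=11
x=7: not even; b=18
x=3: not even; b=21
count-b = 134-21 = 113

113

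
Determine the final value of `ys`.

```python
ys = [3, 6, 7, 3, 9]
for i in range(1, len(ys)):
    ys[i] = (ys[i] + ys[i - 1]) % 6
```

[3, 3, 4, 1, 4]

i=1: ys[1] = (6+3)%6 = 3 → [3, 3, 7, 3, 9]
i=2: ys[2] = (7+3)%6 = 4 → [3, 3, 4, 3, 9]
i=3: ys[3] = (3+4)%6 = 1 → [3, 3, 4, 1, 9]
i=4: ys[4] = (9+1)%6 = 4 → [3, 3, 4, 1, 4]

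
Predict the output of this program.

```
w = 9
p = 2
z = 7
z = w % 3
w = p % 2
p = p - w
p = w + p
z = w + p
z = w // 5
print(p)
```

2

z = 9%3 = 0
w = 2%2 = 0
p = 2-0 = 2
p = 0+2 = 2
z = 0+2 = 2
z = 0//5 = 0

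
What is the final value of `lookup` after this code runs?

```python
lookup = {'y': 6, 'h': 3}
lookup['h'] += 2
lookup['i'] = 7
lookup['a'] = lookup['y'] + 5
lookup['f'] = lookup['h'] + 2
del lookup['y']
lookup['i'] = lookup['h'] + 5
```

{'h': 5, 'i': 10, 'a': 11, 'f': 7}

lookup['h'] = 3+2 = 5 → {'y': 6, 'h': 5}
lookup['i'] = 7 → {'y': 6, 'h': 5, 'i': 7}
lookup['a'] = lookup['y']+5 = 11 → {'y': 6, 'h': 5, 'i': 7, 'a': 11}
lookup['f'] = lookup['h']+2 = 7 → {'y': 6, 'h': 5, 'i': 7, 'a': 11, 'f': 7}
del 'y' → {'h': 5, 'i': 7, 'a': 11, 'f': 7}
lookup['i'] = lookup['h']+5 = 10 → {'h': 5, 'i': 10, 'a': 11, 'f': 7}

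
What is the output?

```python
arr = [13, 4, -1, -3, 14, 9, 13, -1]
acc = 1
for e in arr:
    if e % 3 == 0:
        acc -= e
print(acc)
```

e=13: not %3==0
e=4: not %3==0
e=-1: not %3==0
e=-3: %3==0, acc = 1-(-3) = 4
e=14: not %3==0
e=9: %3==0, acc = 4-9 = -5
e=13: not %3==0
e=-1: not %3==0

-5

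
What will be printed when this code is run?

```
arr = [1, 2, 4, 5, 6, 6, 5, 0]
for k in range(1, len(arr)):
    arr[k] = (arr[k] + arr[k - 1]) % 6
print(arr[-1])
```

k=1: arr[1] = (2+1)%6 = 3 → [1, 3, 4, 5, 6, 6, 5, 0]
k=2: arr[2] = (4+3)%6 = 1 → [1, 3, 1, 5, 6, 6, 5, 0]
k=3: arr[3] = (5+1)%6 = 0 → [1, 3, 1, 0, 6, 6, 5, 0]
k=4: arr[4] = (6+0)%6 = 0 → [1, 3, 1, 0, 0, 6, 5, 0]
k=5: arr[5] = (6+0)%6 = 0 → [1, 3, 1, 0, 0, 0, 5, 0]
k=6: arr[6] = (5+0)%6 = 5 → [1, 3, 1, 0, 0, 0, 5, 0]
k=7: arr[7] = (0+5)%6 = 5 → [1, 3, 1, 0, 0, 0, 5, 5]

5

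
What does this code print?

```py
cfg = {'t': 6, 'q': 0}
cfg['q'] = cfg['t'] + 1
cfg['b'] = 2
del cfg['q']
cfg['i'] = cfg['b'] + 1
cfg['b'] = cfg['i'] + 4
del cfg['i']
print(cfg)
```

{'t': 6, 'b': 7}

cfg['q'] = cfg['t']+1 = 7 → {'t': 6, 'q': 7}
cfg['b'] = 2 → {'t': 6, 'q': 7, 'b': 2}
del 'q' → {'t': 6, 'b': 2}
cfg['i'] = cfg['b']+1 = 3 → {'t': 6, 'b': 2, 'i': 3}
cfg['b'] = cfg['i']+4 = 7 → {'t': 6, 'b': 7, 'i': 3}
del 'i' → {'t': 6, 'b': 7}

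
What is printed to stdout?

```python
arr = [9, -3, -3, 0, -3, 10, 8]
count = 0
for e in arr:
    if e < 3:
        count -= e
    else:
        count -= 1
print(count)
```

e=9: not <3, count = 0-1 = -1
e=-3: <3, count = (-1)-(-3) = 2
e=-3: <3, count = 2-(-3) = 5
e=0: <3, count = 5-0 = 5
e=-3: <3, count = 5-(-3) = 8
e=10: not <3, count = 8-1 = 7
e=8: not <3, count = 7-1 = 6

6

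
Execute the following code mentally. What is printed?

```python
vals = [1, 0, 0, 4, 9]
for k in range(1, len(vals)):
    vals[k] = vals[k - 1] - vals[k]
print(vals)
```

k=1: vals[1] = 1-0 = 1 → [1, 1, 0, 4, 9]
k=2: vals[2] = 1-0 = 1 → [1, 1, 1, 4, 9]
k=3: vals[3] = 1-4 = -3 → [1, 1, 1, -3, 9]
k=4: vals[4] = (-3)-9 = -12 → [1, 1, 1, -3, -12]

[1, 1, 1, -3, -12]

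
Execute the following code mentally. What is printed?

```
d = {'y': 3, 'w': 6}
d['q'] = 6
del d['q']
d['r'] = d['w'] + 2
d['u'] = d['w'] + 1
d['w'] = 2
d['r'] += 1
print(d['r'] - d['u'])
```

d['q'] = 6 → {'y': 3, 'w': 6, 'q': 6}
del 'q' → {'y': 3, 'w': 6}
d['r'] = d['w']+2 = 8 → {'y': 3, 'w': 6, 'r': 8}
d['u'] = d['w']+1 = 7 → {'y': 3, 'w': 6, 'r': 8, 'u': 7}
d['w'] = 2 → {'y': 3, 'w': 2, 'r': 8, 'u': 7}
d['r'] = 8+1 = 9 → {'y': 3, 'w': 2, 'r': 9, 'u': 7}
d['r']-d['u'] = 9-7 = 2

2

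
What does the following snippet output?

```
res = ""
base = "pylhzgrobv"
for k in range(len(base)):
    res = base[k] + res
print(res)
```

vborgzhlyp

k=0: prepend 'p' → 'p'
k=1: prepend 'y' → 'yp'
k=2: prepend 'l' → 'lyp'
k=3: prepend 'h' → 'hlyp'
k=4: prepend 'z' → 'zhlyp'
k=5: prepend 'g' → 'gzhlyp'
k=6: prepend 'r' → 'rgzhlyp'
k=7: prepend 'o' → 'orgzhlyp'
k=8: prepend 'b' → 'borgzhlyp'
k=9: prepend 'v' → 'vborgzhlyp'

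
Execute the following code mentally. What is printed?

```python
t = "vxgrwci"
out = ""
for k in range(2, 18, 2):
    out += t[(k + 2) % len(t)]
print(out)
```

wixrcvgw

k=2: add t[4]='w' → 'w'
k=4: add t[6]='i' → 'wi'
k=6: add t[1]='x' → 'wix'
k=8: add t[3]='r' → 'wixr'
k=10: add t[5]='c' → 'wixrc'
k=12: add t[0]='v' → 'wixrcv'
k=14: add t[2]='g' → 'wixrcvg'
k=16: add t[4]='w' → 'wixrcvgw'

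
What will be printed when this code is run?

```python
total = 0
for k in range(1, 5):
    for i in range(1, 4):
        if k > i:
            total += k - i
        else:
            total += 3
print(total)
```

28

k=1,i=1: not 1>1, total = 0+3 = 3
k=1,i=2: not 1>2, total = 3+3 = 6
k=1,i=3: not 1>3, total = 6+3 = 9
k=2,i=1: 2>1, total = 9+1 = 10
k=2,i=2: not 2>2, total = 10+3 = 13
k=2,i=3: not 2>3, total = 13+3 = 16
k=3,i=1: 3>1, total = 16+2 = 18
k=3,i=2: 3>2, total = 18+1 = 19
k=3,i=3: not 3>3, total = 19+3 = 22
k=4,i=1: 4>1, total = 22+3 = 25
k=4,i=2: 4>2, total = 25+2 = 27
k=4,i=3: 4>3, total = 27+1 = 28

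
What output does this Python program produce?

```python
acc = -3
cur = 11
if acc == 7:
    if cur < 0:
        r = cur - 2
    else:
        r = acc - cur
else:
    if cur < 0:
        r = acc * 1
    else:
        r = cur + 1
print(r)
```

acc=-3, cur=11
acc == 7 is False; cur < 0 is False
→ r = cur + 1 = 12

12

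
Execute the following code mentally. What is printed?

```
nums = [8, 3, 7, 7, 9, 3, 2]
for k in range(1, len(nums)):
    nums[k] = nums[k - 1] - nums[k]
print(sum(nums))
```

k=1: nums[1] = 8-3 = 5 → [8, 5, 7, 7, 9, 3, 2]
k=2: nums[2] = 5-7 = -2 → [8, 5, -2, 7, 9, 3, 2]
k=3: nums[3] = (-2)-7 = -9 → [8, 5, -2, -9, 9, 3, 2]
k=4: nums[4] = (-9)-9 = -18 → [8, 5, -2, -9, -18, 3, 2]
k=5: nums[5] = (-18)-3 = -21 → [8, 5, -2, -9, -18, -21, 2]
k=6: nums[6] = (-21)-2 = -23 → [8, 5, -2, -9, -18, -21, -23]
sum = -60

-60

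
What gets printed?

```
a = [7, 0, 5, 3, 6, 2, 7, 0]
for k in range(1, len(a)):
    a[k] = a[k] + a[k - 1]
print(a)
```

k=1: a[1] = 0+7 = 7 → [7, 7, 5, 3, 6, 2, 7, 0]
k=2: a[2] = 5+7 = 12 → [7, 7, 12, 3, 6, 2, 7, 0]
k=3: a[3] = 3+12 = 15 → [7, 7, 12, 15, 6, 2, 7, 0]
k=4: a[4] = 6+15 = 21 → [7, 7, 12, 15, 21, 2, 7, 0]
k=5: a[5] = 2+21 = 23 → [7, 7, 12, 15, 21, 23, 7, 0]
k=6: a[6] = 7+23 = 30 → [7, 7, 12, 15, 21, 23, 30, 0]
k=7: a[7] = 0+30 = 30 → [7, 7, 12, 15, 21, 23, 30, 30]

[7, 7, 12, 15, 21, 23, 30, 30]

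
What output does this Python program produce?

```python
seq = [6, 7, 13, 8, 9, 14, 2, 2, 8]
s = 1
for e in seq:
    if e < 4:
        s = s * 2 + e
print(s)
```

e=6: not <4
e=7: not <4
e=13: not <4
e=8: not <4
e=9: not <4
e=14: not <4
e=2: <4, s = 1*2+2 = 4
e=2: <4, s = 4*2+2 = 10
e=8: not <4

10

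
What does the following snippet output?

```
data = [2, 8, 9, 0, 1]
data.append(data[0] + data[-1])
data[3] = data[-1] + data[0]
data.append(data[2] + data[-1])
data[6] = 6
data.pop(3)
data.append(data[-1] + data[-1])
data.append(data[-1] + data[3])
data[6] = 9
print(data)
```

append data[0]+data[-1] = 2+1 = 3 → [2, 8, 9, 0, 1, 3]
data[3] = data[-1]+data[0] = 3+2 = 5 → [2, 8, 9, 5, 1, 3]
append data[2]+data[-1] = 9+3 = 12 → [2, 8, 9, 5, 1, 3, 12]
data[6] = 6 → [2, 8, 9, 5, 1, 3, 6]
pop(3) removes 5 → [2, 8, 9, 1, 3, 6]
append data[-1]+data[-1] = 6+6 = 12 → [2, 8, 9, 1, 3, 6, 12]
append data[-1]+data[3] = 12+1 = 13 → [2, 8, 9, 1, 3, 6, 12, 13]
data[6] = 9 → [2, 8, 9, 1, 3, 6, 9, 13]

[2, 8, 9, 1, 3, 6, 9, 13]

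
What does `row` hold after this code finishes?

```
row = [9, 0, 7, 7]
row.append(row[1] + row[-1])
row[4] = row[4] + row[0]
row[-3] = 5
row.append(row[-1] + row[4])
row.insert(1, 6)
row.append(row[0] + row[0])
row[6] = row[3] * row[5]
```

[9, 6, 0, 5, 7, 16, 80, 18]

append row[1]+row[-1] = 0+7 = 7 → [9, 0, 7, 7, 7]
row[4] = row[4]+row[0] = 7+9 = 16 → [9, 0, 7, 7, 16]
row[-3] = 5 → [9, 0, 5, 7, 16]
append row[-1]+row[4] = 16+16 = 32 → [9, 0, 5, 7, 16, 32]
insert 6 at 1 → [9, 6, 0, 5, 7, 16, 32]
append row[0]+row[0] = 9+9 = 18 → [9, 6, 0, 5, 7, 16, 32, 18]
row[6] = row[3]*row[5] = 5*16 = 80 → [9, 6, 0, 5, 7, 16, 80, 18]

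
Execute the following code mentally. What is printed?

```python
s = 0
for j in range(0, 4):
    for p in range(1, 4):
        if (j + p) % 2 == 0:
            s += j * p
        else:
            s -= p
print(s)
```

8

j=0,p=1: odd sum, s = 0-1 = -1
j=0,p=2: even sum, s = (-1)+0 = -1
j=0,p=3: odd sum, s = (-1)-3 = -4
j=1,p=1: even sum, s = (-4)+1 = -3
j=1,p=2: odd sum, s = (-3)-2 = -5
j=1,p=3: even sum, s = (-5)+3 = -2
j=2,p=1: odd sum, s = (-2)-1 = -3
j=2,p=2: even sum, s = (-3)+4 = 1
j=2,p=3: odd sum, s = 1-3 = -2
j=3,p=1: even sum, s = (-2)+3 = 1
j=3,p=2: odd sum, s = 1-2 = -1
j=3,p=3: even sum, s = (-1)+9 = 8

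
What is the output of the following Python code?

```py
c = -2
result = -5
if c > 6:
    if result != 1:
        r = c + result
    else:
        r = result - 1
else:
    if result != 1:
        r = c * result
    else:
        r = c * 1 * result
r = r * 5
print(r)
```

c=-2, result=-5
c > 6 is False; result != 1 is True
→ r = c * result = 10
r = 10*5 = 50

50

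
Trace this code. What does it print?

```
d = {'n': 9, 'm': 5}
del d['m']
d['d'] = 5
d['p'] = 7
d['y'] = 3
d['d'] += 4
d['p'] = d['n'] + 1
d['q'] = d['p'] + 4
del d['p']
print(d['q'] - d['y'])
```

del 'm' → {'n': 9}
d['d'] = 5 → {'n': 9, 'd': 5}
d['p'] = 7 → {'n': 9, 'd': 5, 'p': 7}
d['y'] = 3 → {'n': 9, 'd': 5, 'p': 7, 'y': 3}
d['d'] = 5+4 = 9 → {'n': 9, 'd': 9, 'p': 7, 'y': 3}
d['p'] = d['n']+1 = 10 → {'n': 9, 'd': 9, 'p': 10, 'y': 3}
d['q'] = d['p']+4 = 14 → {'n': 9, 'd': 9, 'p': 10, 'y': 3, 'q': 14}
del 'p' → {'n': 9, 'd': 9, 'y': 3, 'q': 14}
d['q']-d['y'] = 14-3 = 11

11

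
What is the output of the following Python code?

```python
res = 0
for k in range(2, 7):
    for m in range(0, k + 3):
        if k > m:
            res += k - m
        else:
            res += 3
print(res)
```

k=2,m=0: 2>0, res = 0+2 = 2
k=2,m=1: 2>1, res = 2+1 = 3
k=2,m=2: not 2>2, res = 3+3 = 6
k=2,m=3: not 2>3, res = 6+3 = 9
k=2,m=4: not 2>4, res = 9+3 = 12
k=3,m=0: 3>0, res = 12+3 = 15
k=3,m=1: 3>1, res = 15+2 = 17
k=3,m=2: 3>2, res = 17+1 = 18
k=3,m=3: not 3>3, res = 18+3 = 21
k=3,m=4: not 3>4, res = 21+3 = 24
k=3,m=5: not 3>5, res = 24+3 = 27
k=4,m=0: 4>0, res = 27+4 = 31
k=4,m=1: 4>1, res = 31+3 = 34
k=4,m=2: 4>2, res = 34+2 = 36
k=4,m=3: 4>3, res = 36+1 = 37
k=4,m=4: not 4>4, res = 37+3 = 40
k=4,m=5: not 4>5, res = 40+3 = 43
k=4,m=6: not 4>6, res = 43+3 = 46
k=5,m=0: 5>0, res = 46+5 = 51
k=5,m=1: 5>1, res = 51+4 = 55
k=5,m=2: 5>2, res = 55+3 = 58
k=5,m=3: 5>3, res = 58+2 = 60
k=5,m=4: 5>4, res = 60+1 = 61
k=5,m=5: not 5>5, res = 61+3 = 64
k=5,m=6: not 5>6, res = 64+3 = 67
k=5,m=7: not 5>7, res = 67+3 = 70
k=6,m=0: 6>0, res = 70+6 = 76
k=6,m=1: 6>1, res = 76+5 = 81
k=6,m=2: 6>2, res = 81+4 = 85
k=6,m=3: 6>3, res = 85+3 = 88
k=6,m=4: 6>4, res = 88+2 = 90
k=6,m=5: 6>5, res = 90+1 = 91
k=6,m=6: not 6>6, res = 91+3 = 94
k=6,m=7: not 6>7, res = 94+3 = 97
k=6,m=8: not 6>8, res = 97+3 = 100

100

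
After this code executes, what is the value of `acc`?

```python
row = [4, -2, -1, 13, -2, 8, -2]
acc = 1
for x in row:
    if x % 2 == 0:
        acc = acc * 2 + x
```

x=4: even, acc = 1*2+4 = 6
x=-2: even, acc = 6*2+(-2) = 10
x=-1: not even
x=13: not even
x=-2: even, acc = 10*2+(-2) = 18
x=8: even, acc = 18*2+8 = 44
x=-2: even, acc = 44*2+(-2) = 86

86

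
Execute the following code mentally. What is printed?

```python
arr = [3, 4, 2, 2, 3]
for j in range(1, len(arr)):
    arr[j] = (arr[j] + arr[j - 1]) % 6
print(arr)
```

[3, 1, 3, 5, 2]

j=1: arr[1] = (4+3)%6 = 1 → [3, 1, 2, 2, 3]
j=2: arr[2] = (2+1)%6 = 3 → [3, 1, 3, 2, 3]
j=3: arr[3] = (2+3)%6 = 5 → [3, 1, 3, 5, 3]
j=4: arr[4] = (3+5)%6 = 2 → [3, 1, 3, 5, 2]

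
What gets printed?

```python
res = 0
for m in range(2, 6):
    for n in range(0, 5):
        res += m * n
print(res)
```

m=2,n=0: res = 0+0 = 0
m=2,n=1: res = 0+2 = 2
m=2,n=2: res = 2+4 = 6
m=2,n=3: res = 6+6 = 12
m=2,n=4: res = 12+8 = 20
m=3,n=0: res = 20+0 = 20
m=3,n=1: res = 20+3 = 23
m=3,n=2: res = 23+6 = 29
m=3,n=3: res = 29+9 = 38
m=3,n=4: res = 38+12 = 50
m=4,n=0: res = 50+0 = 50
m=4,n=1: res = 50+4 = 54
m=4,n=2: res = 54+8 = 62
m=4,n=3: res = 62+12 = 74
m=4,n=4: res = 74+16 = 90
m=5,n=0: res = 90+0 = 90
m=5,n=1: res = 90+5 = 95
m=5,n=2: res = 95+10 = 105
m=5,n=3: res = 105+15 = 120
m=5,n=4: res = 120+20 = 140

140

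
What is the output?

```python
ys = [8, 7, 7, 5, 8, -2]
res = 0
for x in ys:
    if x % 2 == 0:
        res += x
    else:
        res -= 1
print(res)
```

11

x=8: even, res = 0+8 = 8
x=7: not even, res = 8-1 = 7
x=7: not even, res = 7-1 = 6
x=5: not even, res = 6-1 = 5
x=8: even, res = 5+8 = 13
x=-2: even, res = 13+(-2) = 11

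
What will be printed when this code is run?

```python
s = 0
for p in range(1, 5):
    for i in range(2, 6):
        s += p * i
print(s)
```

140

p=1,i=2: s = 0+2 = 2
p=1,i=3: s = 2+3 = 5
p=1,i=4: s = 5+4 = 9
p=1,i=5: s = 9+5 = 14
p=2,i=2: s = 14+4 = 18
p=2,i=3: s = 18+6 = 24
p=2,i=4: s = 24+8 = 32
p=2,i=5: s = 32+10 = 42
p=3,i=2: s = 42+6 = 48
p=3,i=3: s = 48+9 = 57
p=3,i=4: s = 57+12 = 69
p=3,i=5: s = 69+15 = 84
p=4,i=2: s = 84+8 = 92
p=4,i=3: s = 92+12 = 104
p=4,i=4: s = 104+16 = 120
p=4,i=5: s = 120+20 = 140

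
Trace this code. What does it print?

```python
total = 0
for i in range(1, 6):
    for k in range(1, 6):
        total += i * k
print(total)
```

i=1,k=1: total = 0+1 = 1
i=1,k=2: total = 1+2 = 3
i=1,k=3: total = 3+3 = 6
i=1,k=4: total = 6+4 = 10
i=1,k=5: total = 10+5 = 15
i=2,k=1: total = 15+2 = 17
i=2,k=2: total = 17+4 = 21
i=2,k=3: total = 21+6 = 27
i=2,k=4: total = 27+8 = 35
i=2,k=5: total = 35+10 = 45
i=3,k=1: total = 45+3 = 48
i=3,k=2: total = 48+6 = 54
i=3,k=3: total = 54+9 = 63
i=3,k=4: total = 63+12 = 75
i=3,k=5: total = 75+15 = 90
i=4,k=1: total = 90+4 = 94
i=4,k=2: total = 94+8 = 102
i=4,k=3: total = 102+12 = 114
i=4,k=4: total = 114+16 = 130
i=4,k=5: total = 130+20 = 150
i=5,k=1: total = 150+5 = 155
i=5,k=2: total = 155+10 = 165
i=5,k=3: total = 165+15 = 180
i=5,k=4: total = 180+20 = 200
i=5,k=5: total = 200+25 = 225

225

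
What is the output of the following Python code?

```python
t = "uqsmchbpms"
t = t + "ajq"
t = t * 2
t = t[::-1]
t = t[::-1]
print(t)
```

uqsmchbpmsajquqsmchbpmsajq

+ 'ajq' → 'uqsmchbpmsajq'
repeat ×2 → 'uqsmchbpmsajquqsmchbpmsajq'
reverse → 'qjasmpbhcmsquqjasmpbhcmsqu'
reverse → 'uqsmchbpmsajquqsmchbpmsajq'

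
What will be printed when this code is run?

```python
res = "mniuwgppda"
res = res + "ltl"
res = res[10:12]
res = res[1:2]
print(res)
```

+ 'ltl' → 'mniuwgppdaltl'
slice [10:12] → 'lt'
slice [1:2] → 't'

t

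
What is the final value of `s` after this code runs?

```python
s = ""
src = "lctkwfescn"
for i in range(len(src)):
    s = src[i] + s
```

'ncsefwktcl'

i=0: prepend 'l' → 'l'
i=1: prepend 'c' → 'cl'
i=2: prepend 't' → 'tcl'
i=3: prepend 'k' → 'ktcl'
i=4: prepend 'w' → 'wktcl'
i=5: prepend 'f' → 'fwktcl'
i=6: prepend 'e' → 'efwktcl'
i=7: prepend 's' → 'sefwktcl'
i=8: prepend 'c' → 'csefwktcl'
i=9: prepend 'n' → 'ncsefwktcl'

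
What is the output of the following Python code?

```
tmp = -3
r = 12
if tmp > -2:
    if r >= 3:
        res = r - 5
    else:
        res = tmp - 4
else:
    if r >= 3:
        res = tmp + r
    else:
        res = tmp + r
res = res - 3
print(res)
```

tmp=-3, r=12
tmp > -2 is False; r >= 3 is True
→ res = tmp + r = 9
res = 9-3 = 6

6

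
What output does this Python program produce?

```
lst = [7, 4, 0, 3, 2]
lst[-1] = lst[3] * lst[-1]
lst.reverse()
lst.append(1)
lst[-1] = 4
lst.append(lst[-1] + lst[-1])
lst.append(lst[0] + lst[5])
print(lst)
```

[6, 3, 0, 4, 7, 4, 8, 10]

lst[-1] = lst[3]*lst[-1] = 3*2 = 6 → [7, 4, 0, 3, 6]
reverse → [6, 3, 0, 4, 7]
append 1 → [6, 3, 0, 4, 7, 1]
lst[-1] = 4 → [6, 3, 0, 4, 7, 4]
append lst[-1]+lst[-1] = 4+4 = 8 → [6, 3, 0, 4, 7, 4, 8]
append lst[0]+lst[5] = 6+4 = 10 → [6, 3, 0, 4, 7, 4, 8, 10]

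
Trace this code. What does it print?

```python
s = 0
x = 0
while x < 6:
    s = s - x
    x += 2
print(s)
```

x=0: s = 0-0 = 0
x=2: s = 0-2 = -2
x=4: s = (-2)-4 = -6

-6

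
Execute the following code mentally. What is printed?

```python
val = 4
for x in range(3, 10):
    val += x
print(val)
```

x=3: val = 4+3 = 7
x=4: val = 7+4 = 11
x=5: val = 11+5 = 16
x=6: val = 16+6 = 22
x=7: val = 22+7 = 29
x=8: val = 29+8 = 37
x=9: val = 37+9 = 46

46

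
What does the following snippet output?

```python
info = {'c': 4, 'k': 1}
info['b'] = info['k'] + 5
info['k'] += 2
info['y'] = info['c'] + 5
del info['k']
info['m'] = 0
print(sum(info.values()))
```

19

info['b'] = info['k']+5 = 6 → {'c': 4, 'k': 1, 'b': 6}
info['k'] = 1+2 = 3 → {'c': 4, 'k': 3, 'b': 6}
info['y'] = info['c']+5 = 9 → {'c': 4, 'k': 3, 'b': 6, 'y': 9}
del 'k' → {'c': 4, 'b': 6, 'y': 9}
info['m'] = 0 → {'c': 4, 'b': 6, 'y': 9, 'm': 0}
sum of values = 19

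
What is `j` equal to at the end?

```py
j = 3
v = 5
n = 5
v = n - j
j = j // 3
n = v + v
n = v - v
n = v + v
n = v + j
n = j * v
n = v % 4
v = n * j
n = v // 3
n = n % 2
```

1

v = 5-3 = 2
j = 3//3 = 1
n = 2+2 = 4
n = 2-2 = 0
n = 2+2 = 4
n = 2+1 = 3
n = 1*2 = 2
n = 2%4 = 2
v = 2*1 = 2
n = 2//3 = 0
n = 0%2 = 0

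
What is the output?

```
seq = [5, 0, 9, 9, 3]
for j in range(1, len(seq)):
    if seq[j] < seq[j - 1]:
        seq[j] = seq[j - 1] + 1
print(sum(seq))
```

j=1: 0<5, seq[1] = 5+1 = 6 → [5, 6, 9, 9, 3]
j=2: 9>=6, unchanged → [5, 6, 9, 9, 3]
j=3: 9>=9, unchanged → [5, 6, 9, 9, 3]
j=4: 3<9, seq[4] = 9+1 = 10 → [5, 6, 9, 9, 10]
sum = 39

39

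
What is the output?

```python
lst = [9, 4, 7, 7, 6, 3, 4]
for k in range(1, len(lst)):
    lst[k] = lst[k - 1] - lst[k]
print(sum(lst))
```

k=1: lst[1] = 9-4 = 5 → [9, 5, 7, 7, 6, 3, 4]
k=2: lst[2] = 5-7 = -2 → [9, 5, -2, 7, 6, 3, 4]
k=3: lst[3] = (-2)-7 = -9 → [9, 5, -2, -9, 6, 3, 4]
k=4: lst[4] = (-9)-6 = -15 → [9, 5, -2, -9, -15, 3, 4]
k=5: lst[5] = (-15)-3 = -18 → [9, 5, -2, -9, -15, -18, 4]
k=6: lst[6] = (-18)-4 = -22 → [9, 5, -2, -9, -15, -18, -22]
sum = -52

-52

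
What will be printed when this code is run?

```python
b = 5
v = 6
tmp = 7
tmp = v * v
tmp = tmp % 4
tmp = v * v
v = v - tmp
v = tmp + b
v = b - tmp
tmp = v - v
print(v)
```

-31

tmp = 6*6 = 36
tmp = 36%4 = 0
tmp = 6*6 = 36
v = 6-36 = -30
v = 36+5 = 41
v = 5-36 = -31
tmp = (-31)-(-31) = 0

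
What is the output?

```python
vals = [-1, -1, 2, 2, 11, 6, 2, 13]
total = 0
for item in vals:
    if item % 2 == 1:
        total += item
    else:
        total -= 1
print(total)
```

item=-1: odd, total = 0+(-1) = -1
item=-1: odd, total = (-1)+(-1) = -2
item=2: not odd, total = (-2)-1 = -3
item=2: not odd, total = (-3)-1 = -4
item=11: odd, total = (-4)+11 = 7
item=6: not odd, total = 7-1 = 6
item=2: not odd, total = 6-1 = 5
item=13: odd, total = 5+13 = 18

18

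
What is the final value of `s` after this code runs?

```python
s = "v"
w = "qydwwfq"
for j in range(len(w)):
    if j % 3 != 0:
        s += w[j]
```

'vydwf'

j=0: skip
j=1: add 'y' → 'vy'
j=2: add 'd' → 'vyd'
j=3: skip
j=4: add 'w' → 'vydw'
j=5: add 'f' → 'vydwf'
j=6: skip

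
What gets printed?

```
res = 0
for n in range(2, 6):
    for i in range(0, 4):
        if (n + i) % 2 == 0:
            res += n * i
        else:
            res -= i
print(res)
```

n=2,i=0: even sum, res = 0+0 = 0
n=2,i=1: odd sum, res = 0-1 = -1
n=2,i=2: even sum, res = (-1)+4 = 3
n=2,i=3: odd sum, res = 3-3 = 0
n=3,i=0: odd sum, res = 0-0 = 0
n=3,i=1: even sum, res = 0+3 = 3
n=3,i=2: odd sum, res = 3-2 = 1
n=3,i=3: even sum, res = 1+9 = 10
n=4,i=0: even sum, res = 10+0 = 10
n=4,i=1: odd sum, res = 10-1 = 9
n=4,i=2: even sum, res = 9+8 = 17
n=4,i=3: odd sum, res = 17-3 = 14
n=5,i=0: odd sum, res = 14-0 = 14
n=5,i=1: even sum, res = 14+5 = 19
n=5,i=2: odd sum, res = 19-2 = 17
n=5,i=3: even sum, res = 17+15 = 32

32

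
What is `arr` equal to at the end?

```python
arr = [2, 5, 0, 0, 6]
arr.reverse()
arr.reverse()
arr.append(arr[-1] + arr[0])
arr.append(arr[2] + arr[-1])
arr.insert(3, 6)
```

[2, 5, 0, 6, 0, 6, 8, 8]

reverse → [6, 0, 0, 5, 2]
reverse → [2, 5, 0, 0, 6]
append arr[-1]+arr[0] = 6+2 = 8 → [2, 5, 0, 0, 6, 8]
append arr[2]+arr[-1] = 0+8 = 8 → [2, 5, 0, 0, 6, 8, 8]
insert 6 at 3 → [2, 5, 0, 6, 0, 6, 8, 8]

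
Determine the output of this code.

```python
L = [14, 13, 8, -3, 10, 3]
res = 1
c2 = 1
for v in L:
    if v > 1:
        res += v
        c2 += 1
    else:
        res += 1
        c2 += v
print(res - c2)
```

v=14: >1, res = 1+14 = 15; c2=2
v=13: >1, res = 15+13 = 28; c2=3
v=8: >1, res = 28+8 = 36; c2=4
v=-3: not >1, res = 36+1 = 37; c2=1
v=10: >1, res = 37+10 = 47; c2=2
v=3: >1, res = 47+3 = 50; c2=3
res-c2 = 50-3 = 47

47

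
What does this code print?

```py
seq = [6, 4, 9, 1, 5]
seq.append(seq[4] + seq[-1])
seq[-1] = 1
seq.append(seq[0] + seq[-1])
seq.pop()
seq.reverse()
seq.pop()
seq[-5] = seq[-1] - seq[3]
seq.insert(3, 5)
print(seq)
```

append seq[4]+seq[-1] = 5+5 = 10 → [6, 4, 9, 1, 5, 10]
seq[-1] = 1 → [6, 4, 9, 1, 5, 1]
append seq[0]+seq[-1] = 6+1 = 7 → [6, 4, 9, 1, 5, 1, 7]
pop() removes 7 → [6, 4, 9, 1, 5, 1]
reverse → [1, 5, 1, 9, 4, 6]
pop() removes 6 → [1, 5, 1, 9, 4]
seq[-5] = seq[-1]-seq[3] = 4-9 = -5 → [-5, 5, 1, 9, 4]
insert 5 at 3 → [-5, 5, 1, 5, 9, 4]

[-5, 5, 1, 5, 9, 4]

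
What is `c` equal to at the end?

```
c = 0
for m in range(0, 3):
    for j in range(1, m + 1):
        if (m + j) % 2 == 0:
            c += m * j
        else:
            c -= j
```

m=1,j=1: even sum, c = 0+1 = 1
m=2,j=1: odd sum, c = 1-1 = 0
m=2,j=2: even sum, c = 0+4 = 4

4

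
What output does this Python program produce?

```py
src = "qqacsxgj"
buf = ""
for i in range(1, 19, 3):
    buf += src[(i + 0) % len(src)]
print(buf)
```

qsjaxq

i=1: add src[1]='q' → 'q'
i=4: add src[4]='s' → 'qs'
i=7: add src[7]='j' → 'qsj'
i=10: add src[2]='a' → 'qsja'
i=13: add src[5]='x' → 'qsjax'
i=16: add src[0]='q' → 'qsjaxq'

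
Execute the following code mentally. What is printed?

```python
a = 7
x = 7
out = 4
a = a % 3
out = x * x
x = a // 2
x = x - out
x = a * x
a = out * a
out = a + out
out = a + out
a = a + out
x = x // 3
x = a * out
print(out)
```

147

a = 7%3 = 1
out = 7*7 = 49
x = 1//2 = 0
x = 0-49 = -49
x = 1*(-49) = -49
a = 49*1 = 49
out = 49+49 = 98
out = 49+98 = 147
a = 49+147 = 196
x = (-49)//3 = -17
x = 196*147 = 28812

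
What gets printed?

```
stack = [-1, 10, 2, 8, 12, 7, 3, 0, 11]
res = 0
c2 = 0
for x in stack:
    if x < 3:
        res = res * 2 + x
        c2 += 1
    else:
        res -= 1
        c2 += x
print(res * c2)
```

-702

x=-1: <3, res = 0*2+(-1) = -1; c2=1
x=10: not <3, res = (-1)-1 = -2; c2=11
x=2: <3, res = (-2)*2+2 = -2; c2=12
x=8: not <3, res = (-2)-1 = -3; c2=20
x=12: not <3, res = (-3)-1 = -4; c2=32
x=7: not <3, res = (-4)-1 = -5; c2=39
x=3: not <3, res = (-5)-1 = -6; c2=42
x=0: <3, res = (-6)*2+0 = -12; c2=43
x=11: not <3, res = (-12)-1 = -13; c2=54
res*c2 = (-13)*54 = -702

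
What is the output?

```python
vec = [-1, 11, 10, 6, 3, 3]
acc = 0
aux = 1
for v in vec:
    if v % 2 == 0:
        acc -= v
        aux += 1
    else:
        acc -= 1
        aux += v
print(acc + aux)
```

v=-1: not even, acc = 0-1 = -1; aux=0
v=11: not even, acc = (-1)-1 = -2; aux=11
v=10: even, acc = (-2)-10 = -12; aux=12
v=6: even, acc = (-12)-6 = -18; aux=13
v=3: not even, acc = (-18)-1 = -19; aux=16
v=3: not even, acc = (-19)-1 = -20; aux=19
acc+aux = (-20)+19 = -1

-1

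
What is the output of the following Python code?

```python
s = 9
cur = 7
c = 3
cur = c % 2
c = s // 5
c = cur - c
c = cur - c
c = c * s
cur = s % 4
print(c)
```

9

cur = 3%2 = 1
c = 9//5 = 1
c = 1-1 = 0
c = 1-0 = 1
c = 1*9 = 9
cur = 9%4 = 1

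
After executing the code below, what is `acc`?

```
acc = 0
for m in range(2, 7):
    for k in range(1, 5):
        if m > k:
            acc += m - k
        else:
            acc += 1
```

40

m=2,k=1: 2>1, acc = 0+1 = 1
m=2,k=2: not 2>2, acc = 1+1 = 2
m=2,k=3: not 2>3, acc = 2+1 = 3
m=2,k=4: not 2>4, acc = 3+1 = 4
m=3,k=1: 3>1, acc = 4+2 = 6
m=3,k=2: 3>2, acc = 6+1 = 7
m=3,k=3: not 3>3, acc = 7+1 = 8
m=3,k=4: not 3>4, acc = 8+1 = 9
m=4,k=1: 4>1, acc = 9+3 = 12
m=4,k=2: 4>2, acc = 12+2 = 14
m=4,k=3: 4>3, acc = 14+1 = 15
m=4,k=4: not 4>4, acc = 15+1 = 16
m=5,k=1: 5>1, acc = 16+4 = 20
m=5,k=2: 5>2, acc = 20+3 = 23
m=5,k=3: 5>3, acc = 23+2 = 25
m=5,k=4: 5>4, acc = 25+1 = 26
m=6,k=1: 6>1, acc = 26+5 = 31
m=6,k=2: 6>2, acc = 31+4 = 35
m=6,k=3: 6>3, acc = 35+3 = 38
m=6,k=4: 6>4, acc = 38+2 = 40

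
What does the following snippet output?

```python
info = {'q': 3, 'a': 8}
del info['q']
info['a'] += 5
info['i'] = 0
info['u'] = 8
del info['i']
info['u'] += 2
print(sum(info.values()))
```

23

del 'q' → {'a': 8}
info['a'] = 8+5 = 13 → {'a': 13}
info['i'] = 0 → {'a': 13, 'i': 0}
info['u'] = 8 → {'a': 13, 'i': 0, 'u': 8}
del 'i' → {'a': 13, 'u': 8}
info['u'] = 8+2 = 10 → {'a': 13, 'u': 10}
sum of values = 23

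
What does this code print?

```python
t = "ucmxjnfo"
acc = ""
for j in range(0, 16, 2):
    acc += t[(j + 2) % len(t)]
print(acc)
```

j=0: add t[2]='m' → 'm'
j=2: add t[4]='j' → 'mj'
j=4: add t[6]='f' → 'mjf'
j=6: add t[0]='u' → 'mjfu'
j=8: add t[2]='m' → 'mjfum'
j=10: add t[4]='j' → 'mjfumj'
j=12: add t[6]='f' → 'mjfumjf'
j=14: add t[0]='u' → 'mjfumjfu'

mjfumjfu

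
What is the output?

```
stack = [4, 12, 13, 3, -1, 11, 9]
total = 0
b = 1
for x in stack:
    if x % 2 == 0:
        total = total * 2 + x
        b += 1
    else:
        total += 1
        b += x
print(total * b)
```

950

x=4: even, total = 0*2+4 = 4; b=2
x=12: even, total = 4*2+12 = 20; b=3
x=13: not even, total = 20+1 = 21; b=16
x=3: not even, total = 21+1 = 22; b=19
x=-1: not even, total = 22+1 = 23; b=18
x=11: not even, total = 23+1 = 24; b=29
x=9: not even, total = 24+1 = 25; b=38
total*b = 25*38 = 950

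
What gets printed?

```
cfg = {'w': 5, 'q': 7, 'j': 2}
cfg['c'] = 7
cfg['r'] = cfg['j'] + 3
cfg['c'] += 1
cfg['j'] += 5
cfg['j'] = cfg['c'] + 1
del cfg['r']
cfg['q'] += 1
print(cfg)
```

cfg['c'] = 7 → {'w': 5, 'q': 7, 'j': 2, 'c': 7}
cfg['r'] = cfg['j']+3 = 5 → {'w': 5, 'q': 7, 'j': 2, 'c': 7, 'r': 5}
cfg['c'] = 7+1 = 8 → {'w': 5, 'q': 7, 'j': 2, 'c': 8, 'r': 5}
cfg['j'] = 2+5 = 7 → {'w': 5, 'q': 7, 'j': 7, 'c': 8, 'r': 5}
cfg['j'] = cfg['c']+1 = 9 → {'w': 5, 'q': 7, 'j': 9, 'c': 8, 'r': 5}
del 'r' → {'w': 5, 'q': 7, 'j': 9, 'c': 8}
cfg['q'] = 7+1 = 8 → {'w': 5, 'q': 8, 'j': 9, 'c': 8}

{'w': 5, 'q': 8, 'j': 9, 'c': 8}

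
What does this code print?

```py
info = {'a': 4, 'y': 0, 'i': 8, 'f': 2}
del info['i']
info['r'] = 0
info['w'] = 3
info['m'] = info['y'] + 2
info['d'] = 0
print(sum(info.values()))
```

11

del 'i' → {'a': 4, 'y': 0, 'f': 2}
info['r'] = 0 → {'a': 4, 'y': 0, 'f': 2, 'r': 0}
info['w'] = 3 → {'a': 4, 'y': 0, 'f': 2, 'r': 0, 'w': 3}
info['m'] = info['y']+2 = 2 → {'a': 4, 'y': 0, 'f': 2, 'r': 0, 'w': 3, 'm': 2}
info['d'] = 0 → {'a': 4, 'y': 0, 'f': 2, 'r': 0, 'w': 3, 'm': 2, 'd': 0}
sum of values = 11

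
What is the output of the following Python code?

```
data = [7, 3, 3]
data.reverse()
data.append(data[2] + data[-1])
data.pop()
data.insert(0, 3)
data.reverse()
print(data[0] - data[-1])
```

4

reverse → [3, 3, 7]
append data[2]+data[-1] = 7+7 = 14 → [3, 3, 7, 14]
pop() removes 14 → [3, 3, 7]
insert 3 at 0 → [3, 3, 3, 7]
reverse → [7, 3, 3, 3]
data[0]-data[-1] = 7-3 = 4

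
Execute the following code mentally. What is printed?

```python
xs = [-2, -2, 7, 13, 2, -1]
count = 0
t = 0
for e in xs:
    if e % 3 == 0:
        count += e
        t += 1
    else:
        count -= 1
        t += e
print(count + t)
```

11

e=-2: not %3==0, count = 0-1 = -1; t=-2
e=-2: not %3==0, count = (-1)-1 = -2; t=-4
e=7: not %3==0, count = (-2)-1 = -3; t=3
e=13: not %3==0, count = (-3)-1 = -4; t=16
e=2: not %3==0, count = (-4)-1 = -5; t=18
e=-1: not %3==0, count = (-5)-1 = -6; t=17
count+t = (-6)+17 = 11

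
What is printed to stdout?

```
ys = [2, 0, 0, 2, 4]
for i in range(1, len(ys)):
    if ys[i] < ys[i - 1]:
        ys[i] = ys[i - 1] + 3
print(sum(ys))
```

40

i=1: 0<2, ys[1] = 2+3 = 5 → [2, 5, 0, 2, 4]
i=2: 0<5, ys[2] = 5+3 = 8 → [2, 5, 8, 2, 4]
i=3: 2<8, ys[3] = 8+3 = 11 → [2, 5, 8, 11, 4]
i=4: 4<11, ys[4] = 11+3 = 14 → [2, 5, 8, 11, 14]
sum = 40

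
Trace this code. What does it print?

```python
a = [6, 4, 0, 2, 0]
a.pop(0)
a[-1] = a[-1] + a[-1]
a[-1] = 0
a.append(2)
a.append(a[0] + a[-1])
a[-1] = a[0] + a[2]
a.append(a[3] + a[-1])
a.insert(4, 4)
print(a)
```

pop(0) removes 6 → [4, 0, 2, 0]
a[-1] = a[-1]+a[-1] = 0+0 = 0 → [4, 0, 2, 0]
a[-1] = 0 → [4, 0, 2, 0]
append 2 → [4, 0, 2, 0, 2]
append a[0]+a[-1] = 4+2 = 6 → [4, 0, 2, 0, 2, 6]
a[-1] = a[0]+a[2] = 4+2 = 6 → [4, 0, 2, 0, 2, 6]
append a[3]+a[-1] = 0+6 = 6 → [4, 0, 2, 0, 2, 6, 6]
insert 4 at 4 → [4, 0, 2, 0, 4, 2, 6, 6]

[4, 0, 2, 0, 4, 2, 6, 6]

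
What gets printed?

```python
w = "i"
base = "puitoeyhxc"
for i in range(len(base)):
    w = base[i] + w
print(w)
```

cxhyeotiupi

i=0: prepend 'p' → 'pi'
i=1: prepend 'u' → 'upi'
i=2: prepend 'i' → 'iupi'
i=3: prepend 't' → 'tiupi'
i=4: prepend 'o' → 'otiupi'
i=5: prepend 'e' → 'eotiupi'
i=6: prepend 'y' → 'yeotiupi'
i=7: prepend 'h' → 'hyeotiupi'
i=8: prepend 'x' → 'xhyeotiupi'
i=9: prepend 'c' → 'cxhyeotiupi'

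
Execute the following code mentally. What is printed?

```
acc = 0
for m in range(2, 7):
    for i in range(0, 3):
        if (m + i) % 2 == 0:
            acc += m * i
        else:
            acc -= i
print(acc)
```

m=2,i=0: even sum, acc = 0+0 = 0
m=2,i=1: odd sum, acc = 0-1 = -1
m=2,i=2: even sum, acc = (-1)+4 = 3
m=3,i=0: odd sum, acc = 3-0 = 3
m=3,i=1: even sum, acc = 3+3 = 6
m=3,i=2: odd sum, acc = 6-2 = 4
m=4,i=0: even sum, acc = 4+0 = 4
m=4,i=1: odd sum, acc = 4-1 = 3
m=4,i=2: even sum, acc = 3+8 = 11
m=5,i=0: odd sum, acc = 11-0 = 11
m=5,i=1: even sum, acc = 11+5 = 16
m=5,i=2: odd sum, acc = 16-2 = 14
m=6,i=0: even sum, acc = 14+0 = 14
m=6,i=1: odd sum, acc = 14-1 = 13
m=6,i=2: even sum, acc = 13+12 = 25

25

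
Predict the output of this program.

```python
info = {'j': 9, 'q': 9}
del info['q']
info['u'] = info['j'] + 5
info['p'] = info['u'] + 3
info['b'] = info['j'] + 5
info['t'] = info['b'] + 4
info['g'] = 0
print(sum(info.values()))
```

72

del 'q' → {'j': 9}
info['u'] = info['j']+5 = 14 → {'j': 9, 'u': 14}
info['p'] = info['u']+3 = 17 → {'j': 9, 'u': 14, 'p': 17}
info['b'] = info['j']+5 = 14 → {'j': 9, 'u': 14, 'p': 17, 'b': 14}
info['t'] = info['b']+4 = 18 → {'j': 9, 'u': 14, 'p': 17, 'b': 14, 't': 18}
info['g'] = 0 → {'j': 9, 'u': 14, 'p': 17, 'b': 14, 't': 18, 'g': 0}
sum of values = 72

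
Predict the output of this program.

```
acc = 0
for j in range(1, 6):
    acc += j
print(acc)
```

j=1: acc = 0+1 = 1
j=2: acc = 1+2 = 3
j=3: acc = 3+3 = 6
j=4: acc = 6+4 = 10
j=5: acc = 10+5 = 15

15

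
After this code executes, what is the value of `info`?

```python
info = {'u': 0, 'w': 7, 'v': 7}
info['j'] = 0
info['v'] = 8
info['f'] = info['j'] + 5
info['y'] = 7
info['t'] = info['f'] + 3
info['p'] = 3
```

info['j'] = 0 → {'u': 0, 'w': 7, 'v': 7, 'j': 0}
info['v'] = 8 → {'u': 0, 'w': 7, 'v': 8, 'j': 0}
info['f'] = info['j']+5 = 5 → {'u': 0, 'w': 7, 'v': 8, 'j': 0, 'f': 5}
info['y'] = 7 → {'u': 0, 'w': 7, 'v': 8, 'j': 0, 'f': 5, 'y': 7}
info['t'] = info['f']+3 = 8 → {'u': 0, 'w': 7, 'v': 8, 'j': 0, 'f': 5, 'y': 7, 't': 8}
info['p'] = 3 → {'u': 0, 'w': 7, 'v': 8, 'j': 0, 'f': 5, 'y': 7, 't': 8, 'p': 3}

{'u': 0, 'w': 7, 'v': 8, 'j': 0, 'f': 5, 'y': 7, 't': 8, 'p': 3}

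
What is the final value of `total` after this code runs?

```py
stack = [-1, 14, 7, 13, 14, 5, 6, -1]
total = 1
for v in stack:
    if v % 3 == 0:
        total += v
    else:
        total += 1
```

14

v=-1: not %3==0, total = 1+1 = 2
v=14: not %3==0, total = 2+1 = 3
v=7: not %3==0, total = 3+1 = 4
v=13: not %3==0, total = 4+1 = 5
v=14: not %3==0, total = 5+1 = 6
v=5: not %3==0, total = 6+1 = 7
v=6: %3==0, total = 7+6 = 13
v=-1: not %3==0, total = 13+1 = 14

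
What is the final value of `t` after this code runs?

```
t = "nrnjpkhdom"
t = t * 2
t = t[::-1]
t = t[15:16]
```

repeat ×2 → 'nrnjpkhdomnrnjpkhdom'
reverse → 'modhkpjnrnmodhkpjnrn'
slice [15:16] → 'p'

'p'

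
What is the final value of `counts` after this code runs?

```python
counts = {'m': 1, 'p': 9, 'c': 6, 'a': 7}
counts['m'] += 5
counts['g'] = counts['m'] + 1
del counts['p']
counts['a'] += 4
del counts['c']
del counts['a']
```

{'m': 6, 'g': 7}

counts['m'] = 1+5 = 6 → {'m': 6, 'p': 9, 'c': 6, 'a': 7}
counts['g'] = counts['m']+1 = 7 → {'m': 6, 'p': 9, 'c': 6, 'a': 7, 'g': 7}
del 'p' → {'m': 6, 'c': 6, 'a': 7, 'g': 7}
counts['a'] = 7+4 = 11 → {'m': 6, 'c': 6, 'a': 11, 'g': 7}
del 'c' → {'m': 6, 'a': 11, 'g': 7}
del 'a' → {'m': 6, 'g': 7}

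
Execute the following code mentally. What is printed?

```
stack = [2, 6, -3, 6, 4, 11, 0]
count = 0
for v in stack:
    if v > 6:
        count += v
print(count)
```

v=2: not >6
v=6: not >6
v=-3: not >6
v=6: not >6
v=4: not >6
v=11: >6, count = 0+11 = 11
v=0: not >6

11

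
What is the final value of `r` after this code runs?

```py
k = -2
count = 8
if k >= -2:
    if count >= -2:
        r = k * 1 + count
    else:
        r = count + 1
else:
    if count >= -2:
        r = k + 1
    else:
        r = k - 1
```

6

k=-2, count=8
k >= -2 is True; count >= -2 is True
→ r = k * 1 + count = 6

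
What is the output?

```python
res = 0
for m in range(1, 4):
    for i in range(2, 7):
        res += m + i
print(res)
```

90

m=1,i=2: res = 0+3 = 3
m=1,i=3: res = 3+4 = 7
m=1,i=4: res = 7+5 = 12
m=1,i=5: res = 12+6 = 18
m=1,i=6: res = 18+7 = 25
m=2,i=2: res = 25+4 = 29
m=2,i=3: res = 29+5 = 34
m=2,i=4: res = 34+6 = 40
m=2,i=5: res = 40+7 = 47
m=2,i=6: res = 47+8 = 55
m=3,i=2: res = 55+5 = 60
m=3,i=3: res = 60+6 = 66
m=3,i=4: res = 66+7 = 73
m=3,i=5: res = 73+8 = 81
m=3,i=6: res = 81+9 = 90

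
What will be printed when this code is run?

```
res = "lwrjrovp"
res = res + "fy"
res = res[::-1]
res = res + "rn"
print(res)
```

yfpvorjrwlrn

+ 'fy' → 'lwrjrovpfy'
reverse → 'yfpvorjrwl'
+ 'rn' → 'yfpvorjrwlrn'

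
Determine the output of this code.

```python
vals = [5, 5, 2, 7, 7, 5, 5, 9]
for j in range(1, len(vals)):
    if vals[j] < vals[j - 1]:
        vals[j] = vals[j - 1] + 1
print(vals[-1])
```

j=1: 5>=5, unchanged → [5, 5, 2, 7, 7, 5, 5, 9]
j=2: 2<5, vals[2] = 5+1 = 6 → [5, 5, 6, 7, 7, 5, 5, 9]
j=3: 7>=6, unchanged → [5, 5, 6, 7, 7, 5, 5, 9]
j=4: 7>=7, unchanged → [5, 5, 6, 7, 7, 5, 5, 9]
j=5: 5<7, vals[5] = 7+1 = 8 → [5, 5, 6, 7, 7, 8, 5, 9]
j=6: 5<8, vals[6] = 8+1 = 9 → [5, 5, 6, 7, 7, 8, 9, 9]
j=7: 9>=9, unchanged → [5, 5, 6, 7, 7, 8, 9, 9]

9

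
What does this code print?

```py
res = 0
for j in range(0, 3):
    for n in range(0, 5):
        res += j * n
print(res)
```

30

j=0,n=0: res = 0+0 = 0
j=0,n=1: res = 0+0 = 0
j=0,n=2: res = 0+0 = 0
j=0,n=3: res = 0+0 = 0
j=0,n=4: res = 0+0 = 0
j=1,n=0: res = 0+0 = 0
j=1,n=1: res = 0+1 = 1
j=1,n=2: res = 1+2 = 3
j=1,n=3: res = 3+3 = 6
j=1,n=4: res = 6+4 = 10
j=2,n=0: res = 10+0 = 10
j=2,n=1: res = 10+2 = 12
j=2,n=2: res = 12+4 = 16
j=2,n=3: res = 16+6 = 22
j=2,n=4: res = 22+8 = 30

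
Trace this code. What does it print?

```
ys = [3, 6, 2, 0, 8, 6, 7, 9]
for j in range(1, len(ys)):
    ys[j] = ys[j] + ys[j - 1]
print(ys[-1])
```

41

j=1: ys[1] = 6+3 = 9 → [3, 9, 2, 0, 8, 6, 7, 9]
j=2: ys[2] = 2+9 = 11 → [3, 9, 11, 0, 8, 6, 7, 9]
j=3: ys[3] = 0+11 = 11 → [3, 9, 11, 11, 8, 6, 7, 9]
j=4: ys[4] = 8+11 = 19 → [3, 9, 11, 11, 19, 6, 7, 9]
j=5: ys[5] = 6+19 = 25 → [3, 9, 11, 11, 19, 25, 7, 9]
j=6: ys[6] = 7+25 = 32 → [3, 9, 11, 11, 19, 25, 32, 9]
j=7: ys[7] = 9+32 = 41 → [3, 9, 11, 11, 19, 25, 32, 41]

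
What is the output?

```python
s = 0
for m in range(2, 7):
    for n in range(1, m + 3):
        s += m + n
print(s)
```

m=2,n=1: s = 0+3 = 3
m=2,n=2: s = 3+4 = 7
m=2,n=3: s = 7+5 = 12
m=2,n=4: s = 12+6 = 18
m=3,n=1: s = 18+4 = 22
m=3,n=2: s = 22+5 = 27
m=3,n=3: s = 27+6 = 33
m=3,n=4: s = 33+7 = 40
m=3,n=5: s = 40+8 = 48
m=4,n=1: s = 48+5 = 53
m=4,n=2: s = 53+6 = 59
m=4,n=3: s = 59+7 = 66
m=4,n=4: s = 66+8 = 74
m=4,n=5: s = 74+9 = 83
m=4,n=6: s = 83+10 = 93
m=5,n=1: s = 93+6 = 99
m=5,n=2: s = 99+7 = 106
m=5,n=3: s = 106+8 = 114
m=5,n=4: s = 114+9 = 123
m=5,n=5: s = 123+10 = 133
m=5,n=6: s = 133+11 = 144
m=5,n=7: s = 144+12 = 156
m=6,n=1: s = 156+7 = 163
m=6,n=2: s = 163+8 = 171
m=6,n=3: s = 171+9 = 180
m=6,n=4: s = 180+10 = 190
m=6,n=5: s = 190+11 = 201
m=6,n=6: s = 201+12 = 213
m=6,n=7: s = 213+13 = 226
m=6,n=8: s = 226+14 = 240

240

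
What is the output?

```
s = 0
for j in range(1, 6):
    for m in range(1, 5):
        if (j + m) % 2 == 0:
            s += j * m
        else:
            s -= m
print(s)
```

46

j=1,m=1: even sum, s = 0+1 = 1
j=1,m=2: odd sum, s = 1-2 = -1
j=1,m=3: even sum, s = (-1)+3 = 2
j=1,m=4: odd sum, s = 2-4 = -2
j=2,m=1: odd sum, s = (-2)-1 = -3
j=2,m=2: even sum, s = (-3)+4 = 1
j=2,m=3: odd sum, s = 1-3 = -2
j=2,m=4: even sum, s = (-2)+8 = 6
j=3,m=1: even sum, s = 6+3 = 9
j=3,m=2: odd sum, s = 9-2 = 7
j=3,m=3: even sum, s = 7+9 = 16
j=3,m=4: odd sum, s = 16-4 = 12
j=4,m=1: odd sum, s = 12-1 = 11
j=4,m=2: even sum, s = 11+8 = 19
j=4,m=3: odd sum, s = 19-3 = 16
j=4,m=4: even sum, s = 16+16 = 32
j=5,m=1: even sum, s = 32+5 = 37
j=5,m=2: odd sum, s = 37-2 = 35
j=5,m=3: even sum, s = 35+15 = 50
j=5,m=4: odd sum, s = 50-4 = 46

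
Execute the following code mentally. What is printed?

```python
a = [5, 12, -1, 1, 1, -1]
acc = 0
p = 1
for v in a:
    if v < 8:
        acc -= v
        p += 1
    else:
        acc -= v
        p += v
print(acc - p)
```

v=5: <8, acc = 0-5 = -5; p=2
v=12: not <8, acc = (-5)-12 = -17; p=14
v=-1: <8, acc = (-17)-(-1) = -16; p=15
v=1: <8, acc = (-16)-1 = -17; p=16
v=1: <8, acc = (-17)-1 = -18; p=17
v=-1: <8, acc = (-18)-(-1) = -17; p=18
acc-p = (-17)-18 = -35

-35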